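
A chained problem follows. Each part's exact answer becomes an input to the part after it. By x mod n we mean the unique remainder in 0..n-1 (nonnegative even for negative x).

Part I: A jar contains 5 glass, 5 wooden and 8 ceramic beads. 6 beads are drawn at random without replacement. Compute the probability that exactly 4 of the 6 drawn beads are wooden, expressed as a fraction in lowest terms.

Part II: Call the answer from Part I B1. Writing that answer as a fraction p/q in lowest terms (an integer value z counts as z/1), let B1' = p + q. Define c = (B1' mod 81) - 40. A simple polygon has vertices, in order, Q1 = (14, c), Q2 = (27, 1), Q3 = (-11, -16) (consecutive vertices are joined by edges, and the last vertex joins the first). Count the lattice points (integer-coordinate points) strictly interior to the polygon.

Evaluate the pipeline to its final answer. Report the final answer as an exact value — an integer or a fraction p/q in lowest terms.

Part I: total draws C(18,6) = 18564; favorable C(5,4)*C(13,2) = 390; P = 5/238; answer 5/238
Part II: B1 = 5/238; threaded value p + q = 243; c = -40; cross terms: (14*1 - 27*-40)=1094, (27*-16 - -11*1)=-421, (-11*-40 - 14*-16)=664; twice the area = |1337| = 1337; area = 1337/2; boundary points = 1 + 1 + 1 = 3; strictly interior points = area - boundary/2 + 1 = 668; answer 668

668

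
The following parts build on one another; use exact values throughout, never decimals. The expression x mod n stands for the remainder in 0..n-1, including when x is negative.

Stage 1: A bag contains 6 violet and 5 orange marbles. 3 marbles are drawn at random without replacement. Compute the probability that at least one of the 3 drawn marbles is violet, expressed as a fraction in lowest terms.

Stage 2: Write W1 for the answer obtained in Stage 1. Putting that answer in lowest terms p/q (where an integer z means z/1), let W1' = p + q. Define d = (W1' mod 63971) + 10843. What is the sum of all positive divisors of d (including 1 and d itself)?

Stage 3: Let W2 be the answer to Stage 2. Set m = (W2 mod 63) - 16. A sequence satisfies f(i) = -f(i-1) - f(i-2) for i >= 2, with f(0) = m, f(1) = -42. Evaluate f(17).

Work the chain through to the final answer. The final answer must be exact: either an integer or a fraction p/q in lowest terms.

16

Stage 1: total draws C(11,3) = 165; complement C(5,3) = 10; favorable 165 - 10 = 155; P = 31/33; answer 31/33
Stage 2: W1 = 31/33; threaded value p + q = 64; d = 10907; 10907 = 13 * 839; sigma = (1 + 13) * (1 + 839) = 14 * 840 = 11760; answer 11760
Stage 3: W2 = 11760; m = 26; f(2) = -1*(-42) - 1*(26) = 16; iterating: f(2)=16, f(3)=26, f(4)=-42, f(5)=16, f(6)=26, f(7)=-42, f(8)=16, f(9)=26, f(10)=-42, f(11)=16, f(12)=26, f(13)=-42, f(14)=16, f(15)=26, f(16)=-42, f(17)=16; answer 16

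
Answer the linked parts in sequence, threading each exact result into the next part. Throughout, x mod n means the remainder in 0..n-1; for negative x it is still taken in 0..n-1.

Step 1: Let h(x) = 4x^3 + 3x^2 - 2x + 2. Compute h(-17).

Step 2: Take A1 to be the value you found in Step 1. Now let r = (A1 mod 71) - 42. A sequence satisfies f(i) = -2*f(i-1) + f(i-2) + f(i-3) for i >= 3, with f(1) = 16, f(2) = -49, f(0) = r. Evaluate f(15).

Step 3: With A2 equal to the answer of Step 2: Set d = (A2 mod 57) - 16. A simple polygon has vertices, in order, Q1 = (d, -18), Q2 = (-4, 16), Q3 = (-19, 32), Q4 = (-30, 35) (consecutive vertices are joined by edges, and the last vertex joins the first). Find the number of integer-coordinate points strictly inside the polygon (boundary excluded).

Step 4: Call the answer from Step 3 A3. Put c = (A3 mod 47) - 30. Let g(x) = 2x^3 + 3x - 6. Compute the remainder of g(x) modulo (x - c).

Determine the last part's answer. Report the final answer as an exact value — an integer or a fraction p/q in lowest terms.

Step 1: 4*(-17)^3 + 3*(-17)^2 - 2*(-17)^1 + 2 = (-19652) + (867) + (34) + (2) = -18749; answer -18749
Step 2: A1 = -18749; r = 24; f(3) = -2*(-49) + 1*(16) + 1*(24) = 138; iterating: f(3)=138, f(4)=-309, f(5)=707, f(6)=-1585, f(7)=3568, f(8)=-8014, f(9)=18011, f(10)=-40468, f(11)=90933, f(12)=-204323, f(13)=459111, f(14)=-1031612, f(15)=2318012; answer 2318012
Step 3: A2 = 2318012; d = 34; cross terms: (34*16 - -4*-18)=472, (-4*32 - -19*16)=176, (-19*35 - -30*32)=295, (-30*-18 - 34*35)=-650; twice the area = |293| = 293; area = 293/2; boundary points = 2 + 1 + 1 + 1 = 5; strictly interior points = area - boundary/2 + 1 = 145; answer 145
Step 4: A3 = 145; c = -26; remainder = value at the root: 2*(-26)^3 + 3*(-26)^1 - 6 = (-35152) + (-78) + (-6) = -35236; answer -35236

-35236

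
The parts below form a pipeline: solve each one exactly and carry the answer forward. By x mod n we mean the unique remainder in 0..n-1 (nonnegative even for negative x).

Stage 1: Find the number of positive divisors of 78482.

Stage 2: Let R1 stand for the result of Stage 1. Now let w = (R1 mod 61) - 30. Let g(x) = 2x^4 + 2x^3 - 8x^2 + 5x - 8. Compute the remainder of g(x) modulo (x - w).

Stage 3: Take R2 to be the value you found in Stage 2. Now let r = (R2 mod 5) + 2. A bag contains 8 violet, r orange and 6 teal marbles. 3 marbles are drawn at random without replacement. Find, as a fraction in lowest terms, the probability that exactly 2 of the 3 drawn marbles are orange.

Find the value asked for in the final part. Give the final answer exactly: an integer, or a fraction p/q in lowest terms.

Stage 1: 78482 = 2 * 39241; number of divisors = (1+1) * (1+1) = 4; answer 4
Stage 2: R1 = 4; w = -26; remainder = value at the root: 2*(-26)^4 + 2*(-26)^3 - 8*(-26)^2 + 5*(-26)^1 - 8 = (913952) + (-35152) + (-5408) + (-130) + (-8) = 873254; answer 873254
Stage 3: R2 = 873254; r = 6; total draws C(20,3) = 1140; favorable C(6,2)*C(14,1) = 210; P = 7/38; answer 7/38

7/38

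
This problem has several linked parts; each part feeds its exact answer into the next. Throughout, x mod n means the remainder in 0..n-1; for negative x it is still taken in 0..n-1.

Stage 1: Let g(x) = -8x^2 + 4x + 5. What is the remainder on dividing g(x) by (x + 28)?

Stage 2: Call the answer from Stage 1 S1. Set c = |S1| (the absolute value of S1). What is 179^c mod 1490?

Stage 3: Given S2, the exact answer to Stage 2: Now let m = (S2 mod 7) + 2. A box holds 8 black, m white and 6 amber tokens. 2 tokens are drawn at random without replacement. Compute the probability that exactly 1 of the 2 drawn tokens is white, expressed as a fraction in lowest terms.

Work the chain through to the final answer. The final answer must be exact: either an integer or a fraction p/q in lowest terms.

Stage 1: remainder = value at the root: -8*(-28)^2 + 4*(-28)^1 + 5 = (-6272) + (-112) + (5) = -6379; answer -6379
Stage 2: S1 = -6379; c = 6379; squarings mod 1490: 179^1=179, 179^2=751, 179^4=781, 179^8=551, 179^16=1131, 179^32=741, 179^64=761, 179^128=1001, 179^256=721, 179^512=1321, 179^1024=251, 179^2048=421, 179^4096=1421; 179^6379 = 179^1 * 179^2 * 179^8 * 179^32 * 179^64 * 179^128 * 179^2048 * 179^4096 = 589 (mod 1490); answer 589
Stage 3: S2 = 589; m = 3; total draws C(17,2) = 136; favorable C(3,1)*C(14,1) = 42; P = 21/68; answer 21/68

21/68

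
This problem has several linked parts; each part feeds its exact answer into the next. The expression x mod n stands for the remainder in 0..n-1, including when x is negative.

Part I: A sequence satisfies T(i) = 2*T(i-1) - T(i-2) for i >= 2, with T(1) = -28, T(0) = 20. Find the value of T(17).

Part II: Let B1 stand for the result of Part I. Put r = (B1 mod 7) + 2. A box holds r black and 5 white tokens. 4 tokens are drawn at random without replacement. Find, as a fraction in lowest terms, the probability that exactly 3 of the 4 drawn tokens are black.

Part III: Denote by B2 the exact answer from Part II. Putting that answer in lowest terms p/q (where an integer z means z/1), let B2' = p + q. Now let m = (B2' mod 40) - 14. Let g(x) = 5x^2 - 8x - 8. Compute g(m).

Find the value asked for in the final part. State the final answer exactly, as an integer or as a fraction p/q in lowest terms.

Part I: T(2) = 2*(-28) - 1*(20) = -76; iterating: T(2)=-76, T(3)=-124, T(4)=-172, T(5)=-220, T(6)=-268, T(7)=-316, T(8)=-364, T(9)=-412, T(10)=-460, T(11)=-508, T(12)=-556, T(13)=-604, T(14)=-652, T(15)=-700, T(16)=-748, T(17)=-796; answer -796
Part II: B1 = -796; r = 4; total draws C(9,4) = 126; favorable C(4,3)*C(5,1) = 20; P = 10/63; answer 10/63
Part III: B2 = 10/63; threaded value p + q = 73; m = 19; 5*(19)^2 - 8*(19)^1 - 8 = (1805) + (-152) + (-8) = 1645; answer 1645

1645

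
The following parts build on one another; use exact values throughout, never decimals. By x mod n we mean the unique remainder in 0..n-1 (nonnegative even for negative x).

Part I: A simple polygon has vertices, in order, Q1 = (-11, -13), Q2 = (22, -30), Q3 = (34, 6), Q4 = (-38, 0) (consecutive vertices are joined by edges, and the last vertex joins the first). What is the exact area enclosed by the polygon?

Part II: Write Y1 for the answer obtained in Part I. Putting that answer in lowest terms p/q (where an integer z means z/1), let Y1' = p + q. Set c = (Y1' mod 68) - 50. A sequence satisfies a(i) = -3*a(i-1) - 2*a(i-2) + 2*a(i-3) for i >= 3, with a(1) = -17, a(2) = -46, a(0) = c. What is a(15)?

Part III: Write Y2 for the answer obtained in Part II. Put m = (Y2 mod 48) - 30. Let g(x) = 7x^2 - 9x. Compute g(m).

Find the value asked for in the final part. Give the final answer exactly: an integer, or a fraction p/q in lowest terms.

1648

Part I: cross terms: (-11*-30 - 22*-13)=616, (22*6 - 34*-30)=1152, (34*0 - -38*6)=228, (-38*-13 - -11*0)=494; twice the area = |2490| = 2490; area = 1245; answer 1245
Part II: Y1 = 1245; threaded value p + q = 1246; c = -28; a(3) = -3*(-46) - 2*(-17) + 2*(-28) = 116; iterating: a(3)=116, a(4)=-290, a(5)=546, a(6)=-826, a(7)=806, a(8)=326, a(9)=-4242, a(10)=13686, a(11)=-31922, a(12)=59910, a(13)=-88514, a(14)=81878, a(15)=51214; answer 51214
Part III: Y2 = 51214; m = 16; 7*(16)^2 - 9*(16)^1 = (1792) + (-144) = 1648; answer 1648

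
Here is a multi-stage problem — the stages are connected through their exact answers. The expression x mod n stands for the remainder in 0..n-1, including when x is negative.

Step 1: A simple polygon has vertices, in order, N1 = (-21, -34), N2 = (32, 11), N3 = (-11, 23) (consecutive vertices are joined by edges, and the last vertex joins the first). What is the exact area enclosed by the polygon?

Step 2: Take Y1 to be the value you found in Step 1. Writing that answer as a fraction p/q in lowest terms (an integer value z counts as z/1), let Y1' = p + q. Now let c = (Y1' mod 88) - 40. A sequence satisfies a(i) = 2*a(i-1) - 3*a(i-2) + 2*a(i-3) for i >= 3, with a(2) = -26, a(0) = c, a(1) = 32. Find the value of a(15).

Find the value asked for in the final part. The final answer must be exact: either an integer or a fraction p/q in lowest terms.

-1890

Step 1: cross terms: (-21*11 - 32*-34)=857, (32*23 - -11*11)=857, (-11*-34 - -21*23)=857; twice the area = |2571| = 2571; area = 2571/2; answer 2571/2
Step 2: Y1 = 2571/2; threaded value p + q = 2573; c = -19; a(3) = 2*(-26) - 3*(32) + 2*(-19) = -186; iterating: a(3)=-186, a(4)=-230, a(5)=46, a(6)=410, a(7)=222, a(8)=-694, a(9)=-1234, a(10)=58, a(11)=2430, a(12)=2218, a(13)=-2738, a(14)=-7270, a(15)=-1890; answer -1890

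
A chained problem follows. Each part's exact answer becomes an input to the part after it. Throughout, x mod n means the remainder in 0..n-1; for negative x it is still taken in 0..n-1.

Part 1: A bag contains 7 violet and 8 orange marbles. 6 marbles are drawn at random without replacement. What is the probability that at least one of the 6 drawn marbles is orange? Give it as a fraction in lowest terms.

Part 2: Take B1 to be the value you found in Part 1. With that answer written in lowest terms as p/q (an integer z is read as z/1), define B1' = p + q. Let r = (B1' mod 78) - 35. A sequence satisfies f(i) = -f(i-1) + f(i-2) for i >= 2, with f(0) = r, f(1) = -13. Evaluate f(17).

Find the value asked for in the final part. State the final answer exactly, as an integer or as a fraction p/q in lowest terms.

-10891

Part 1: total draws C(15,6) = 5005; complement C(7,6) = 7; favorable 5005 - 7 = 4998; P = 714/715; answer 714/715
Part 2: B1 = 714/715; threaded value p + q = 1429; r = -10; f(2) = -1*(-13) + 1*(-10) = 3; iterating: f(2)=3, f(3)=-16, f(4)=19, f(5)=-35, f(6)=54, f(7)=-89, f(8)=143, f(9)=-232, f(10)=375, f(11)=-607, f(12)=982, f(13)=-1589, f(14)=2571, f(15)=-4160, f(16)=6731, f(17)=-10891; answer -10891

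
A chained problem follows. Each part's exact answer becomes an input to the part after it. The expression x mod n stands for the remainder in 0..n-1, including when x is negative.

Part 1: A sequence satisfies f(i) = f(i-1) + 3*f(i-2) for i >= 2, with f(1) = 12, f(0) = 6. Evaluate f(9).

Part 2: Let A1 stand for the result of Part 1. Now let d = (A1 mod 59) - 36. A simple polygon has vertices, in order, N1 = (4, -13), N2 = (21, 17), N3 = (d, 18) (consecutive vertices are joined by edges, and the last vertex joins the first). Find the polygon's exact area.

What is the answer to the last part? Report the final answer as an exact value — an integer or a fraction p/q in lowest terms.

797/2

Part 1: f(2) = 1*(12) + 3*(6) = 30; iterating: f(2)=30, f(3)=66, f(4)=156, f(5)=354, f(6)=822, f(7)=1884, f(8)=4350, f(9)=10002; answer 10002
Part 2: A1 = 10002; d = -5; cross terms: (4*17 - 21*-13)=341, (21*18 - -5*17)=463, (-5*-13 - 4*18)=-7; twice the area = |797| = 797; area = 797/2; answer 797/2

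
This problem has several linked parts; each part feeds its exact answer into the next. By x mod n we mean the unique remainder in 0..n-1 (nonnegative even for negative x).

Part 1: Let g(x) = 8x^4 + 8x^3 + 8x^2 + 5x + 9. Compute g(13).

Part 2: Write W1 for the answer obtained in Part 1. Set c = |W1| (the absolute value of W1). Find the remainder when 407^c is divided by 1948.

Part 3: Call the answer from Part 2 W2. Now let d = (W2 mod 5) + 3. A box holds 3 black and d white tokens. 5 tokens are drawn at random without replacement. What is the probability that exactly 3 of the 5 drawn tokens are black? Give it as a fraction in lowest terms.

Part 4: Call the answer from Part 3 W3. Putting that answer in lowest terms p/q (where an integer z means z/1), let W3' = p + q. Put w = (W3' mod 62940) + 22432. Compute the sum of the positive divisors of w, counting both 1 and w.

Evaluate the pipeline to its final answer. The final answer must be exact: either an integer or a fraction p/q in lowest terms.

30720

Part 1: 8*(13)^4 + 8*(13)^3 + 8*(13)^2 + 5*(13)^1 + 9 = (228488) + (17576) + (1352) + (65) + (9) = 247490; answer 247490
Part 2: W1 = 247490; c = 247490; squarings mod 1948: 407^1=407, 407^2=69, 407^4=865, 407^8=193, 407^16=237, 407^32=1625, 407^64=1085, 407^128=633, 407^256=1349, 407^512=369, 407^1024=1749, 407^2048=641, 407^4096=1801, 407^8192=181, 407^16384=1593, 407^32768=1353, 407^65536=1437, 407^131072=89; 407^247490 = 407^2 * 407^64 * 407^128 * 407^512 * 407^1024 * 407^16384 * 407^32768 * 407^65536 * 407^131072 = 313 (mod 1948); answer 313
Part 3: W2 = 313; d = 6; total draws C(9,5) = 126; favorable C(3,3)*C(6,2) = 15; P = 5/42; answer 5/42
Part 4: W3 = 5/42; threaded value p + q = 47; w = 22479; 22479 = 3 * 59 * 127; sigma = (1 + 3) * (1 + 59) * (1 + 127) = 4 * 60 * 128 = 30720; answer 30720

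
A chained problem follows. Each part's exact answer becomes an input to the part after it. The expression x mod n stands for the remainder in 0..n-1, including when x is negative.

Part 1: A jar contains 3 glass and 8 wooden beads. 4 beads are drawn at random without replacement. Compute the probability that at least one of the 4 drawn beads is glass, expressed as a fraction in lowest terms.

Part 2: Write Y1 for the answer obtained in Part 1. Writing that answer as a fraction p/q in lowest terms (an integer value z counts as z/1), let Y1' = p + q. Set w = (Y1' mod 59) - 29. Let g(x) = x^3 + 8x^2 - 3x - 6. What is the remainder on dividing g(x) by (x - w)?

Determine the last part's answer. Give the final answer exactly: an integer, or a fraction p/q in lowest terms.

-17580

Part 1: total draws C(11,4) = 330; complement C(8,4) = 70; favorable 330 - 70 = 260; P = 26/33; answer 26/33
Part 2: Y1 = 26/33; threaded value p + q = 59; w = -29; remainder = value at the root: 1*(-29)^3 + 8*(-29)^2 - 3*(-29)^1 - 6 = (-24389) + (6728) + (87) + (-6) = -17580; answer -17580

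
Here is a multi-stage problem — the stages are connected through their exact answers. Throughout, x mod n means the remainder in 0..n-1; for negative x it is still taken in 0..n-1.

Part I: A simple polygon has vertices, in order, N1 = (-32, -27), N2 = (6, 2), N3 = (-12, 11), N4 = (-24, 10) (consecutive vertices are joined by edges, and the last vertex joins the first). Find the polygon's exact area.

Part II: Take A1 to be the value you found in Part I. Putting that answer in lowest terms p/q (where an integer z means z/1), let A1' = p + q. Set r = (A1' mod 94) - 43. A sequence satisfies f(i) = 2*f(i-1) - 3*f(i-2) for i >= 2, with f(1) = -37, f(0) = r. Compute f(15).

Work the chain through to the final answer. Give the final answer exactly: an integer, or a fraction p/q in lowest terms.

Part I: cross terms: (-32*2 - 6*-27)=98, (6*11 - -12*2)=90, (-12*10 - -24*11)=144, (-24*-27 - -32*10)=968; twice the area = |1300| = 1300; area = 650; answer 650
Part II: A1 = 650; threaded value p + q = 651; r = 44; f(2) = 2*(-37) - 3*(44) = -206; iterating: f(2)=-206, f(3)=-301, f(4)=16, f(5)=935, f(6)=1822, f(7)=839, f(8)=-3788, f(9)=-10093, f(10)=-8822, f(11)=12635, f(12)=51736, f(13)=65567, f(14)=-24074, f(15)=-244849; answer -244849

-244849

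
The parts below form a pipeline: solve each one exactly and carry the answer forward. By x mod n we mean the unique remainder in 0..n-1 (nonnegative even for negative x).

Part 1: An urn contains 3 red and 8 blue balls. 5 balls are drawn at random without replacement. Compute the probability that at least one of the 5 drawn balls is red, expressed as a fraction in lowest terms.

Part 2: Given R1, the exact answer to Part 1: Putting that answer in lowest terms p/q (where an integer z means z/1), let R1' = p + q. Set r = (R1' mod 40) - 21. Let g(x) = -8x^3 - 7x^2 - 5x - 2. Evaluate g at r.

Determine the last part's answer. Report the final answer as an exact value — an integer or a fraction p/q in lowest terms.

Part 1: total draws C(11,5) = 462; complement C(8,5) = 56; favorable 462 - 56 = 406; P = 29/33; answer 29/33
Part 2: R1 = 29/33; threaded value p + q = 62; r = 1; -8*(1)^3 - 7*(1)^2 - 5*(1)^1 - 2 = (-8) + (-7) + (-5) + (-2) = -22; answer -22

-22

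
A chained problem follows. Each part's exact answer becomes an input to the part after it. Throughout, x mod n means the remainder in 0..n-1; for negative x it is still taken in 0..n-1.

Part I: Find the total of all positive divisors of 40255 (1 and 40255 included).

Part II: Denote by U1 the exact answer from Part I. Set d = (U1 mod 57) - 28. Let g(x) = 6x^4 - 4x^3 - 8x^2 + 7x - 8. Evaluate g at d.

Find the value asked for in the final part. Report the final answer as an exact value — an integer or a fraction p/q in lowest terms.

Part I: 40255 = 5 * 83 * 97; sigma = (1 + 5) * (1 + 83) * (1 + 97) = 6 * 84 * 98 = 49392; answer 49392
Part II: U1 = 49392; d = 2; 6*(2)^4 - 4*(2)^3 - 8*(2)^2 + 7*(2)^1 - 8 = (96) + (-32) + (-32) + (14) + (-8) = 38; answer 38

38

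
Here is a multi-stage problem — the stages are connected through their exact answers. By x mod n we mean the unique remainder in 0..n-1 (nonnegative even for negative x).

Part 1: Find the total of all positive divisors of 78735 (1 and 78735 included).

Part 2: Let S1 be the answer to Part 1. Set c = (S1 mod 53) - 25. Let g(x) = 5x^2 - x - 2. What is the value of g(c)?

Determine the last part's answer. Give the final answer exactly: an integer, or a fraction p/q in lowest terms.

4

Part 1: 78735 = 3 * 5 * 29 * 181; sigma = (1 + 3) * (1 + 5) * (1 + 29) * (1 + 181) = 4 * 6 * 30 * 182 = 131040; answer 131040
Part 2: S1 = 131040; c = -1; 5*(-1)^2 - 1*(-1)^1 - 2 = (5) + (1) + (-2) = 4; answer 4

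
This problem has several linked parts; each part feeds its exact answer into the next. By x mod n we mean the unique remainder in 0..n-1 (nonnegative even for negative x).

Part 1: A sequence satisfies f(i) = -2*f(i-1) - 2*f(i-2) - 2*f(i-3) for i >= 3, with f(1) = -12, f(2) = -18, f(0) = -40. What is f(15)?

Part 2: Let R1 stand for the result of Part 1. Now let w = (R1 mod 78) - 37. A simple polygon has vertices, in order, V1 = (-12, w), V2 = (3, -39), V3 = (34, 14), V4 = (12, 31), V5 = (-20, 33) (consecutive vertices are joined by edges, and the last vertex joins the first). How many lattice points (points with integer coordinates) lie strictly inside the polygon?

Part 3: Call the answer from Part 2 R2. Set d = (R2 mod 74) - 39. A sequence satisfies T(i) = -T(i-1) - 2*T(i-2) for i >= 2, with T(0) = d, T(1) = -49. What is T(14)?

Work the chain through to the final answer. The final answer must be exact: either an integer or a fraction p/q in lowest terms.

-4421

Part 1: f(3) = -2*(-18) - 2*(-12) - 2*(-40) = 140; iterating: f(3)=140, f(4)=-220, f(5)=196, f(6)=-232, f(7)=512, f(8)=-952, f(9)=1344, f(10)=-1808, f(11)=2832, f(12)=-4736, f(13)=7424, f(14)=-11040, f(15)=16704; answer 16704
Part 2: R1 = 16704; w = -25; cross terms: (-12*-39 - 3*-25)=543, (3*14 - 34*-39)=1368, (34*31 - 12*14)=886, (12*33 - -20*31)=1016, (-20*-25 - -12*33)=896; twice the area = |4709| = 4709; area = 4709/2; boundary points = 1 + 1 + 1 + 2 + 2 = 7; strictly interior points = area - boundary/2 + 1 = 2352; answer 2352
Part 3: R2 = 2352; d = 19; T(2) = -1*(-49) - 2*(19) = 11; iterating: T(2)=11, T(3)=87, T(4)=-109, T(5)=-65, T(6)=283, T(7)=-153, T(8)=-413, T(9)=719, T(10)=107, T(11)=-1545, T(12)=1331, T(13)=1759, T(14)=-4421; answer -4421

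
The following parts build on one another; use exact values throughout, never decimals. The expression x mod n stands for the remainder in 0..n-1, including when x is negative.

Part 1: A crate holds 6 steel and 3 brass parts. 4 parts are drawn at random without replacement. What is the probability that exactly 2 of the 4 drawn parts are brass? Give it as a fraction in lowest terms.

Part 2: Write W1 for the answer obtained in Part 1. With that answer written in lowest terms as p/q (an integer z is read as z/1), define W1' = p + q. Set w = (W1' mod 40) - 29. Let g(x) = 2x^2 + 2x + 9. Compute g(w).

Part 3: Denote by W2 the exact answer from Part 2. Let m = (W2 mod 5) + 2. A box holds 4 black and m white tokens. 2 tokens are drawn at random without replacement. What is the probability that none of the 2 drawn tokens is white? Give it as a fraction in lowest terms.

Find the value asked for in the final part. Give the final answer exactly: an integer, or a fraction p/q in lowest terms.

Part 1: total draws C(9,4) = 126; favorable C(3,2)*C(6,2) = 45; P = 5/14; answer 5/14
Part 2: W1 = 5/14; threaded value p + q = 19; w = -10; 2*(-10)^2 + 2*(-10)^1 + 9 = (200) + (-20) + (9) = 189; answer 189
Part 3: W2 = 189; m = 6; total draws C(10,2) = 45; favorable C(4,2) = 6; P = 2/15; answer 2/15

2/15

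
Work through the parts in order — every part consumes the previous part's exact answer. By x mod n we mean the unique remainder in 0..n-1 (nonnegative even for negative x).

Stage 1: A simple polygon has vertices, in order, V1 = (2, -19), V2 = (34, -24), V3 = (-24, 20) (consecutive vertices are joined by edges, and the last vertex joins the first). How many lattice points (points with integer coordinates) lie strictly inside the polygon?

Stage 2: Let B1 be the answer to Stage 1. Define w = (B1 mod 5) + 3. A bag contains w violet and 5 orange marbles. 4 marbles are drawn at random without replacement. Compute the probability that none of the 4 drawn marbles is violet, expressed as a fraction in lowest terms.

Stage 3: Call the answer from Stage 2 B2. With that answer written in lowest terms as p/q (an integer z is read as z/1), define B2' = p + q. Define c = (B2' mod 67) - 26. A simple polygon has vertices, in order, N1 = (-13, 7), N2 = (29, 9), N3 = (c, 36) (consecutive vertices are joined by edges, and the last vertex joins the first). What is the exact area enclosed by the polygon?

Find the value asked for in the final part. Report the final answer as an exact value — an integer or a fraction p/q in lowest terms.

579

Stage 1: cross terms: (2*-24 - 34*-19)=598, (34*20 - -24*-24)=104, (-24*-19 - 2*20)=416; twice the area = |1118| = 1118; area = 559; boundary points = 1 + 2 + 13 = 16; strictly interior points = area - boundary/2 + 1 = 552; answer 552
Stage 2: B1 = 552; w = 5; total draws C(10,4) = 210; favorable C(5,4) = 5; P = 1/42; answer 1/42
Stage 3: B2 = 1/42; threaded value p + q = 43; c = 17; cross terms: (-13*9 - 29*7)=-320, (29*36 - 17*9)=891, (17*7 - -13*36)=587; twice the area = |1158| = 1158; area = 579; answer 579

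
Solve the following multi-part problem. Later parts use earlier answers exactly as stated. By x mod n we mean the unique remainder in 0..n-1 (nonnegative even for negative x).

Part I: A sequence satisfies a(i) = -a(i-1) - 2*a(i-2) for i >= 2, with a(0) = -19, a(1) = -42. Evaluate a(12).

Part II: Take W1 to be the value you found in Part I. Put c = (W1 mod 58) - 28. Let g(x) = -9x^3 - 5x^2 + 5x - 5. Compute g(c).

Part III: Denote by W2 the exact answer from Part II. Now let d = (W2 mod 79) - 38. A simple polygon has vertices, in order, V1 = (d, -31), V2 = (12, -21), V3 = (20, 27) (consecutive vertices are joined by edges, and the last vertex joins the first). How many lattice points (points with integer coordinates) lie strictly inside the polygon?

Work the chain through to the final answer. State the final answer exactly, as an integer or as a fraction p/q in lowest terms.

Part I: a(2) = -1*(-42) - 2*(-19) = 80; iterating: a(2)=80, a(3)=4, a(4)=-164, a(5)=156, a(6)=172, a(7)=-484, a(8)=140, a(9)=828, a(10)=-1108, a(11)=-548, a(12)=2764; answer 2764
Part II: W1 = 2764; c = 10; -9*(10)^3 - 5*(10)^2 + 5*(10)^1 - 5 = (-9000) + (-500) + (50) + (-5) = -9455; answer -9455
Part III: W2 = -9455; d = -13; cross terms: (-13*-21 - 12*-31)=645, (12*27 - 20*-21)=744, (20*-31 - -13*27)=-269; twice the area = |1120| = 1120; area = 560; boundary points = 5 + 8 + 1 = 14; strictly interior points = area - boundary/2 + 1 = 554; answer 554

554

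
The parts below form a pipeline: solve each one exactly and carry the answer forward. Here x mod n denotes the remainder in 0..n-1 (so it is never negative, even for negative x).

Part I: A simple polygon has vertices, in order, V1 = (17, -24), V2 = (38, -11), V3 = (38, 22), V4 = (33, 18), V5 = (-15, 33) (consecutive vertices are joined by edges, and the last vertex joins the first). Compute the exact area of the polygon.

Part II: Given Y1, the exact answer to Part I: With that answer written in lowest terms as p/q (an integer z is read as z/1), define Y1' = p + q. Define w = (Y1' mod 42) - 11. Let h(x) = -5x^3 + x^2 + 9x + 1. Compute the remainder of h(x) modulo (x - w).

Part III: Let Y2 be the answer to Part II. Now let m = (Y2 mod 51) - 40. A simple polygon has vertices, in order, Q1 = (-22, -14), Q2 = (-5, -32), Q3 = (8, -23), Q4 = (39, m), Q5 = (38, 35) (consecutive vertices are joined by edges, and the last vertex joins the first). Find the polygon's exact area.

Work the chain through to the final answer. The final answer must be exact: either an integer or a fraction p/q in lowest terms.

4585/2

Part I: cross terms: (17*-11 - 38*-24)=725, (38*22 - 38*-11)=1254, (38*18 - 33*22)=-42, (33*33 - -15*18)=1359, (-15*-24 - 17*33)=-201; twice the area = |3095| = 3095; area = 3095/2; answer 3095/2
Part II: Y1 = 3095/2; threaded value p + q = 3097; w = 20; remainder = value at the root: -5*(20)^3 + 1*(20)^2 + 9*(20)^1 + 1 = (-40000) + (400) + (180) + (1) = -39419; answer -39419
Part III: Y2 = -39419; m = -36; cross terms: (-22*-32 - -5*-14)=634, (-5*-23 - 8*-32)=371, (8*-36 - 39*-23)=609, (39*35 - 38*-36)=2733, (38*-14 - -22*35)=238; twice the area = |4585| = 4585; area = 4585/2; answer 4585/2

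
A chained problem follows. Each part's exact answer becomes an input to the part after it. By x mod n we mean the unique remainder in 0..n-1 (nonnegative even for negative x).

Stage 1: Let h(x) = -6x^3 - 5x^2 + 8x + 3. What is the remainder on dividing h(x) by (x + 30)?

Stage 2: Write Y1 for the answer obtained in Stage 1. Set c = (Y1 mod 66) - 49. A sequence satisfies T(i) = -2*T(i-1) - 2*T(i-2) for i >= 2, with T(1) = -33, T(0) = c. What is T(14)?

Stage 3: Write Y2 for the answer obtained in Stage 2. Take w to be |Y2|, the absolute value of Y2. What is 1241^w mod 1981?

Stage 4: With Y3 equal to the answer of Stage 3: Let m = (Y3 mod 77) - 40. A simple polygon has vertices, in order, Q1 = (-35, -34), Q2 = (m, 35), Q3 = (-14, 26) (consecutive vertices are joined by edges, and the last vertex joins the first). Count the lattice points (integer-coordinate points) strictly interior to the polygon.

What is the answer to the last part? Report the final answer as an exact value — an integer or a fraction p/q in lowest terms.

Stage 1: remainder = value at the root: -6*(-30)^3 - 5*(-30)^2 + 8*(-30)^1 + 3 = (162000) + (-4500) + (-240) + (3) = 157263; answer 157263
Stage 2: Y1 = 157263; c = 2; T(2) = -2*(-33) - 2*(2) = 62; iterating: T(2)=62, T(3)=-58, T(4)=-8, T(5)=132, T(6)=-248, T(7)=232, T(8)=32, T(9)=-528, T(10)=992, T(11)=-928, T(12)=-128, T(13)=2112, T(14)=-3968; answer -3968
Stage 3: Y2 = -3968; w = 3968; squarings mod 1981: 1241^1=1241, 1241^2=844, 1241^4=1157, 1241^8=1474, 1241^16=1500, 1241^32=1565, 1241^64=709, 1241^128=1488, 1241^256=1367, 1241^512=606, 1241^1024=751, 1241^2048=1397; 1241^3968 = 1241^128 * 1241^256 * 1241^512 * 1241^1024 * 1241^2048 = 144 (mod 1981); answer 144
Stage 4: Y3 = 144; m = 27; cross terms: (-35*35 - 27*-34)=-307, (27*26 - -14*35)=1192, (-14*-34 - -35*26)=1386; twice the area = |2271| = 2271; area = 2271/2; boundary points = 1 + 1 + 3 = 5; strictly interior points = area - boundary/2 + 1 = 1134; answer 1134

1134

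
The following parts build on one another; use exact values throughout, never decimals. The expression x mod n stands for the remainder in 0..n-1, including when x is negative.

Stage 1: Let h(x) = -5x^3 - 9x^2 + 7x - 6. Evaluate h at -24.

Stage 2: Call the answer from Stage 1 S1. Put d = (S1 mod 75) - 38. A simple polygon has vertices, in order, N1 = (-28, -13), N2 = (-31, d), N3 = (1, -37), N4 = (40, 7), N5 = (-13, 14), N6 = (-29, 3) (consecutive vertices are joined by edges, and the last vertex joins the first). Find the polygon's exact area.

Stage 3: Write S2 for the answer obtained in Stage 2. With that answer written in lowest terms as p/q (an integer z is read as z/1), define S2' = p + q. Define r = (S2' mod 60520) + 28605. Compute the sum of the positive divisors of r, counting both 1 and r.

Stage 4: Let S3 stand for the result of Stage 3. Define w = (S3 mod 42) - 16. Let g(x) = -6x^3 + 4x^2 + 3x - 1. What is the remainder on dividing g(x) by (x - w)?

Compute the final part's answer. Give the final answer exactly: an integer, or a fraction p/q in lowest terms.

-27

Stage 1: -5*(-24)^3 - 9*(-24)^2 + 7*(-24)^1 - 6 = (69120) + (-5184) + (-168) + (-6) = 63762; answer 63762
Stage 2: S1 = 63762; d = -26; cross terms: (-28*-26 - -31*-13)=325, (-31*-37 - 1*-26)=1173, (1*7 - 40*-37)=1487, (40*14 - -13*7)=651, (-13*3 - -29*14)=367, (-29*-13 - -28*3)=461; twice the area = |4464| = 4464; area = 2232; answer 2232
Stage 3: S2 = 2232; threaded value p + q = 2233; r = 30838; 30838 = 2 * 17 * 907; sigma = (1 + 2) * (1 + 17) * (1 + 907) = 3 * 18 * 908 = 49032; answer 49032
Stage 4: S3 = 49032; w = 2; remainder = value at the root: -6*(2)^3 + 4*(2)^2 + 3*(2)^1 - 1 = (-48) + (16) + (6) + (-1) = -27; answer -27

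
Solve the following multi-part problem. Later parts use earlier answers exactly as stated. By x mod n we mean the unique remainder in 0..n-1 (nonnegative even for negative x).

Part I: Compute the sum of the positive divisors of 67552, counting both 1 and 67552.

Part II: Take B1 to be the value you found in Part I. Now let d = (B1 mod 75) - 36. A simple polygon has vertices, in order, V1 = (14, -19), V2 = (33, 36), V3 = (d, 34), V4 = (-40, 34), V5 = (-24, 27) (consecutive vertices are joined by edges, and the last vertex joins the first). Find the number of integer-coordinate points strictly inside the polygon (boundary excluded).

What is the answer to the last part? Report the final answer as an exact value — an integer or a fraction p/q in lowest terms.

Part I: 67552 = 2^5 * 2111; sigma = (1 + 2 + 4 + 8 + 16 + 32) * (1 + 2111) = 63 * 2112 = 133056; answer 133056
Part II: B1 = 133056; d = -30; cross terms: (14*36 - 33*-19)=1131, (33*34 - -30*36)=2202, (-30*34 - -40*34)=340, (-40*27 - -24*34)=-264, (-24*-19 - 14*27)=78; twice the area = |3487| = 3487; area = 3487/2; boundary points = 1 + 1 + 10 + 1 + 2 = 15; strictly interior points = area - boundary/2 + 1 = 1737; answer 1737

1737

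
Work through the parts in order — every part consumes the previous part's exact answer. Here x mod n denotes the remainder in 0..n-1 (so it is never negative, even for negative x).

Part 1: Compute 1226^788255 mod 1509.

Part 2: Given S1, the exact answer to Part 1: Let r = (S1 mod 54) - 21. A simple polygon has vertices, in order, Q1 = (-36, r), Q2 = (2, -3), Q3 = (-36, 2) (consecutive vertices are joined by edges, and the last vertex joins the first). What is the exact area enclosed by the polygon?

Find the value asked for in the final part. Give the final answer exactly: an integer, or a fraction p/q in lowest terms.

Part 1: squarings mod 1509: 1226^1=1226, 1226^2=112, 1226^4=472, 1226^8=961, 1226^16=13, 1226^32=169, 1226^64=1399, 1226^128=28, 1226^256=784, 1226^512=493, 1226^1024=100, 1226^2048=946, 1226^4096=79, 1226^8192=205, 1226^16384=1282, 1226^32768=223, 1226^65536=1441, 1226^131072=97, 1226^262144=355, 1226^524288=778; 1226^788255 = 1226^1 * 1226^2 * 1226^4 * 1226^8 * 1226^16 * 1226^256 * 1226^512 * 1226^1024 * 1226^262144 * 1226^524288 = 101 (mod 1509); answer 101
Part 2: S1 = 101; r = 26; cross terms: (-36*-3 - 2*26)=56, (2*2 - -36*-3)=-104, (-36*26 - -36*2)=-864; twice the area = |-912| = 912; area = 456; answer 456

456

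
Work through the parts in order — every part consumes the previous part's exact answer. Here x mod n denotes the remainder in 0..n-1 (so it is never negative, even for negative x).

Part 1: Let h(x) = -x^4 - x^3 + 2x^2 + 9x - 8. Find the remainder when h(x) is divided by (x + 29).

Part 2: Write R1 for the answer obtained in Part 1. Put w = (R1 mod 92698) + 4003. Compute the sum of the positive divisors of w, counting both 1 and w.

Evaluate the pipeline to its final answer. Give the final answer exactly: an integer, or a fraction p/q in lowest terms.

129024

Part 1: remainder = value at the root: -1*(-29)^4 - 1*(-29)^3 + 2*(-29)^2 + 9*(-29)^1 - 8 = (-707281) + (24389) + (1682) + (-261) + (-8) = -681479; answer -681479
Part 2: R1 = -681479; w = 64108; 64108 = 2^2 * 11 * 31 * 47; sigma = (1 + 2 + 4) * (1 + 11) * (1 + 31) * (1 + 47) = 7 * 12 * 32 * 48 = 129024; answer 129024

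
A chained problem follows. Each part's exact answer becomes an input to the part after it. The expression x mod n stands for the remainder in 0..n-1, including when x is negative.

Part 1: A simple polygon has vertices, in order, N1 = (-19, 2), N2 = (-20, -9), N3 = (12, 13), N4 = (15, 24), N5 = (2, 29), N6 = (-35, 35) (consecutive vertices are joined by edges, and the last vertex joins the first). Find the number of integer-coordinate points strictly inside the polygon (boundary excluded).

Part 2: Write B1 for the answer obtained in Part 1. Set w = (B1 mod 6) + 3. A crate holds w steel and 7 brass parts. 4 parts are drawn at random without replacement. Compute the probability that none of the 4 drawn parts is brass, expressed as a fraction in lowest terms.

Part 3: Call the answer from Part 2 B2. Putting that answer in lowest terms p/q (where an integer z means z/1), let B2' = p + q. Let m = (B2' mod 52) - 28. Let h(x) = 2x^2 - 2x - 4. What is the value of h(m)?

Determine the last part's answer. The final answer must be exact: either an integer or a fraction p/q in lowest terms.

360

Part 1: cross terms: (-19*-9 - -20*2)=211, (-20*13 - 12*-9)=-152, (12*24 - 15*13)=93, (15*29 - 2*24)=387, (2*35 - -35*29)=1085, (-35*2 - -19*35)=595; twice the area = |2219| = 2219; area = 2219/2; boundary points = 1 + 2 + 1 + 1 + 1 + 1 = 7; strictly interior points = area - boundary/2 + 1 = 1107; answer 1107
Part 2: B1 = 1107; w = 6; total draws C(13,4) = 715; favorable C(6,4) = 15; P = 3/143; answer 3/143
Part 3: B2 = 3/143; threaded value p + q = 146; m = 14; 2*(14)^2 - 2*(14)^1 - 4 = (392) + (-28) + (-4) = 360; answer 360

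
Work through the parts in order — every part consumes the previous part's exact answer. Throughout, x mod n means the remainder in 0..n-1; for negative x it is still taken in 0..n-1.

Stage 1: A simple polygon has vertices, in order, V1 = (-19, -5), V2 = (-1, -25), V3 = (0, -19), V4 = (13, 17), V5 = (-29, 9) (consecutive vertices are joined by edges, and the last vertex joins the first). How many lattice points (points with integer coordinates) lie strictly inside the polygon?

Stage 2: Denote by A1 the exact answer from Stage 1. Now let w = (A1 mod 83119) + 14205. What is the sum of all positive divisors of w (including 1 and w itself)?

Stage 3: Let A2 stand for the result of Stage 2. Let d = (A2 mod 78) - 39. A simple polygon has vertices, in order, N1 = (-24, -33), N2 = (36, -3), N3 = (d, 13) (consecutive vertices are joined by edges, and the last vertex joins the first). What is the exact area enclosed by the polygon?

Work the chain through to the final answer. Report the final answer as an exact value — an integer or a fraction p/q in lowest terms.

Stage 1: cross terms: (-19*-25 - -1*-5)=470, (-1*-19 - 0*-25)=19, (0*17 - 13*-19)=247, (13*9 - -29*17)=610, (-29*-5 - -19*9)=316; twice the area = |1662| = 1662; area = 831; boundary points = 2 + 1 + 1 + 2 + 2 = 8; strictly interior points = area - boundary/2 + 1 = 828; answer 828
Stage 2: A1 = 828; w = 15033; 15033 = 3 * 5011; sigma = (1 + 3) * (1 + 5011) = 4 * 5012 = 20048; answer 20048
Stage 3: A2 = 20048; d = -37; cross terms: (-24*-3 - 36*-33)=1260, (36*13 - -37*-3)=357, (-37*-33 - -24*13)=1533; twice the area = |3150| = 3150; area = 1575; answer 1575

1575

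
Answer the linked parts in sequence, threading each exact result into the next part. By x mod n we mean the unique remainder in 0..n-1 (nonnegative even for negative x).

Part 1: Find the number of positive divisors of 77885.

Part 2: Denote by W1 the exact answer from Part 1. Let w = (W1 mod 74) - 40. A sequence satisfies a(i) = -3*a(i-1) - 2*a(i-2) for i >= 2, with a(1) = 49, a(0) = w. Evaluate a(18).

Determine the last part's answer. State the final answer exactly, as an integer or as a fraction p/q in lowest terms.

-4456463

Part 1: 77885 = 5 * 37 * 421; number of divisors = (1+1) * (1+1) * (1+1) = 8; answer 8
Part 2: W1 = 8; w = -32; a(2) = -3*(49) - 2*(-32) = -83; iterating: a(2)=-83, a(3)=151, a(4)=-287, a(5)=559, a(6)=-1103, a(7)=2191, a(8)=-4367, a(9)=8719, a(10)=-17423, a(11)=34831, a(12)=-69647, a(13)=139279, a(14)=-278543, a(15)=557071, a(16)=-1114127, a(17)=2228239, a(18)=-4456463; answer -4456463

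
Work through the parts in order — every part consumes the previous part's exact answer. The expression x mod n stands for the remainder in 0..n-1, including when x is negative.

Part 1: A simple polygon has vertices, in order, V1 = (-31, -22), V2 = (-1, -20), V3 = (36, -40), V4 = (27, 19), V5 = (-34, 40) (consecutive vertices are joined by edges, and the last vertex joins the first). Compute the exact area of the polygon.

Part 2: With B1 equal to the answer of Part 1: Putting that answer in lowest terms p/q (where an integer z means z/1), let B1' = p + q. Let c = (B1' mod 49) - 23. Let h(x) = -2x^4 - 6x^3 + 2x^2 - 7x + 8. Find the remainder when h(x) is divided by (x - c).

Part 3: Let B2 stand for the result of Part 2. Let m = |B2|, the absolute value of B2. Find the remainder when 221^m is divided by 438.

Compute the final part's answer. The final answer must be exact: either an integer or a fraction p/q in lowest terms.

Part 1: cross terms: (-31*-20 - -1*-22)=598, (-1*-40 - 36*-20)=760, (36*19 - 27*-40)=1764, (27*40 - -34*19)=1726, (-34*-22 - -31*40)=1988; twice the area = |6836| = 6836; area = 3418; answer 3418
Part 2: B1 = 3418; threaded value p + q = 3419; c = 15; remainder = value at the root: -2*(15)^4 - 6*(15)^3 + 2*(15)^2 - 7*(15)^1 + 8 = (-101250) + (-20250) + (450) + (-105) + (8) = -121147; answer -121147
Part 3: B2 = -121147; m = 121147; squarings mod 438: 221^1=221, 221^2=223, 221^4=235, 221^8=37, 221^16=55, 221^32=397, 221^64=367, 221^128=223, 221^256=235, 221^512=37, 221^1024=55, 221^2048=397, 221^4096=367, 221^8192=223, 221^16384=235, 221^32768=37, 221^65536=55; 221^121147 = 221^1 * 221^2 * 221^8 * 221^16 * 221^32 * 221^256 * 221^2048 * 221^4096 * 221^16384 * 221^32768 * 221^65536 = 347 (mod 438); answer 347

347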